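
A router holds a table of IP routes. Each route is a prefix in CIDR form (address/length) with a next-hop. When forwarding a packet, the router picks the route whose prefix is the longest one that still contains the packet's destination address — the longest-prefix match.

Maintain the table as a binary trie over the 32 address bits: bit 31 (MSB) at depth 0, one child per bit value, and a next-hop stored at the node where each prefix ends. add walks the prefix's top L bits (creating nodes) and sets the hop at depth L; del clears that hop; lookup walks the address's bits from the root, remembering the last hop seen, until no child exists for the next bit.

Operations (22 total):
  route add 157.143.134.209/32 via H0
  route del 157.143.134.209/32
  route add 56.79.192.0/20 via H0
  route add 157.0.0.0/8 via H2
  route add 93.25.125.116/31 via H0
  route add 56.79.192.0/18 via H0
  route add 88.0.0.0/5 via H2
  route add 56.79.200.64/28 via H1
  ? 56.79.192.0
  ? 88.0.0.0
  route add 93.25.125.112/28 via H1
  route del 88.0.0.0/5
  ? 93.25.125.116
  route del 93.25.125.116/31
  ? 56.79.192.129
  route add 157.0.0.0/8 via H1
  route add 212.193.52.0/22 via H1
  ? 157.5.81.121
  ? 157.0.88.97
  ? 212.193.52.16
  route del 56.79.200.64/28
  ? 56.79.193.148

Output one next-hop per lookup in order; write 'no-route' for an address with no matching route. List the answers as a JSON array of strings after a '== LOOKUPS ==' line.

Trace:
  + 157.143.134.209/32 (H0) depth=32
  del 157.143.134.209/32 (clear depth 32)
  + 56.79.192.0/20 (H0) depth=20
  + 157.0.0.0/8 (H2) depth=8
  + 93.25.125.116/31 (H0) depth=31
  + 56.79.192.0/18 (H0) depth=18
  + 88.0.0.0/5 (H2) depth=5
  + 56.79.200.64/28 (H1) depth=28
  ? 56.79.192.0  path d0:-→d1:-→d2:-→d3:-→d4:-→d5:-→d6:-→d7:-→d8:-→d9:-→d10:-→d11:-→d12:-→d13:-→d14:-→d15:-→d16:-→d17:-→d18:H0→d19:-→d20:H0  best=H0
  ? 88.0.0.0  path d0:-→d1:-→d2:-→d3:-→d4:-→d5:H2  best=H2
  + 93.25.125.112/28 (H1) depth=28
  del 88.0.0.0/5 (clear depth 5)
  ? 93.25.125.116  path d0:-→d1:-→d2:-→d3:-→d4:-→d5:-→d6:-→d7:-→d8:-→d9:-→d10:-→d11:-→d12:-→d13:-→d14:-→d15:-→d16:-→d17:-→d18:-→d19:-→d20:-→d21:-→d22:-→d23:-→d24:-→d25:-→d26:-→d27:-→d28:H1→d29:-→d30:-→d31:H0  best=H0
  del 93.25.125.116/31 (clear depth 31)
  ? 56.79.192.129  path d0:-→d1:-→d2:-→d3:-→d4:-→d5:-→d6:-→d7:-→d8:-→d9:-→d10:-→d11:-→d12:-→d13:-→d14:-→d15:-→d16:-→d17:-→d18:H0→d19:-→d20:H0  best=H0
  + 157.0.0.0/8 (H1) depth=8
  + 212.193.52.0/22 (H1) depth=22
  ? 157.5.81.121  path d0:-→d1:-→d2:-→d3:-→d4:-→d5:-→d6:-→d7:-→d8:H1  best=H1
  ? 157.0.88.97  path d0:-→d1:-→d2:-→d3:-→d4:-→d5:-→d6:-→d7:-→d8:H1  best=H1
  ? 212.193.52.16  path d0:-→d1:-→d2:-→d3:-→d4:-→d5:-→d6:-→d7:-→d8:-→d9:-→d10:-→d11:-→d12:-→d13:-→d14:-→d15:-→d16:-→d17:-→d18:-→d19:-→d20:-→d21:-→d22:H1  best=H1
  del 56.79.200.64/28 (clear depth 28)
  ? 56.79.193.148  path d0:-→d1:-→d2:-→d3:-→d4:-→d5:-→d6:-→d7:-→d8:-→d9:-→d10:-→d11:-→d12:-→d13:-→d14:-→d15:-→d16:-→d17:-→d18:H0→d19:-→d20:H0  best=H0

== LOOKUPS ==
["H0","H2","H0","H0","H1","H1","H1","H0"]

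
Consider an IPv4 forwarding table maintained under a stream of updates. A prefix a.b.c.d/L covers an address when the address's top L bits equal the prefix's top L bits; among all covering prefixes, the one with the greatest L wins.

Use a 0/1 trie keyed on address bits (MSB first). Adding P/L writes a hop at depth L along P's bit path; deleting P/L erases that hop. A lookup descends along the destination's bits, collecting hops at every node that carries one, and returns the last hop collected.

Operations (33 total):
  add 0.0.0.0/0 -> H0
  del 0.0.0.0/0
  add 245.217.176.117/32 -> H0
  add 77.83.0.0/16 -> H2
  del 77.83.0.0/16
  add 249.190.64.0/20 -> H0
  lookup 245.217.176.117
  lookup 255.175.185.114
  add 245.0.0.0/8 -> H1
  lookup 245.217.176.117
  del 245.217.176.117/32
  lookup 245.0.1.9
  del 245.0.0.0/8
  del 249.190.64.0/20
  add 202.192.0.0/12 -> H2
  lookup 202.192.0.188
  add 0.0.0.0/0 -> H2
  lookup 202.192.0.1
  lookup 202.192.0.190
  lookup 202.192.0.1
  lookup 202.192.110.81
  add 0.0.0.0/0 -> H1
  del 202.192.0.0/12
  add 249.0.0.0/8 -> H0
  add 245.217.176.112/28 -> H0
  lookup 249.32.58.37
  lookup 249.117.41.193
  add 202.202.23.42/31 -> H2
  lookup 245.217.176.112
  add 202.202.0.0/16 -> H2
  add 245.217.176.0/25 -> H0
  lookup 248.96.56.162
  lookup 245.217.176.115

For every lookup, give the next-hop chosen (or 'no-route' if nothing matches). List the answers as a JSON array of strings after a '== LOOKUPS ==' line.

Process each operation:
  + 0.0.0.0/0 (H0) depth=0
  - 0.0.0.0/0 clear@0
  + 245.217.176.117/32 (H0) depth=32
  + 77.83.0.0/16 (H2) depth=16
  - 77.83.0.0/16 clear@16
  + 249.190.64.0/20 (H0) depth=20
  ? 245.217.176.117  path d0:-→d1:-→d2:-→d3:-→d4:-→d5:-→d6:-→d7:-→d8:-→d9:-→d10:-→d11:-→d12:-→d13:-→d14:-→d15:-→d16:-→d17:-→d18:-→d19:-→d20:-→d21:-→d22:-→d23:-→d24:-→d25:-→d26:-→d27:-→d28:-→d29:-→d30:-→d31:-→d32:H0  best=H0
  ? 255.175.185.114  path d0:-→d1:-→d2:-→d3:-→d4:-→d5:-  best=no-route
  + 245.0.0.0/8 (H1) depth=8
  ? 245.217.176.117  path d0:-→d1:-→d2:-→d3:-→d4:-→d5:-→d6:-→d7:-→d8:H1→d9:-→d10:-→d11:-→d12:-→d13:-→d14:-→d15:-→d16:-→d17:-→d18:-→d19:-→d20:-→d21:-→d22:-→d23:-→d24:-→d25:-→d26:-→d27:-→d28:-→d29:-→d30:-→d31:-→d32:H0  best=H0
  - 245.217.176.117/32 clear@32
  ? 245.0.1.9  path d0:-→d1:-→d2:-→d3:-→d4:-→d5:-→d6:-→d7:-→d8:H1  best=H1
  - 245.0.0.0/8 clear@8
  - 249.190.64.0/20 clear@20
  + 202.192.0.0/12 (H2) depth=12
  ? 202.192.0.188  path d0:-→d1:-→d2:-→d3:-→d4:-→d5:-→d6:-→d7:-→d8:-→d9:-→d10:-→d11:-→d12:H2  best=H2
  + 0.0.0.0/0 (H2) depth=0
  ? 202.192.0.1  path d0:H2→d1:-→d2:-→d3:-→d4:-→d5:-→d6:-→d7:-→d8:-→d9:-→d10:-→d11:-→d12:H2  best=H2
  ? 202.192.0.190  path d0:H2→d1:-→d2:-→d3:-→d4:-→d5:-→d6:-→d7:-→d8:-→d9:-→d10:-→d11:-→d12:H2  best=H2
  ? 202.192.0.1  path d0:H2→d1:-→d2:-→d3:-→d4:-→d5:-→d6:-→d7:-→d8:-→d9:-→d10:-→d11:-→d12:H2  best=H2
  ? 202.192.110.81  path d0:H2→d1:-→d2:-→d3:-→d4:-→d5:-→d6:-→d7:-→d8:-→d9:-→d10:-→d11:-→d12:H2  best=H2
  + 0.0.0.0/0 (H1) depth=0
  - 202.192.0.0/12 clear@12
  + 249.0.0.0/8 (H0) depth=8
  + 245.217.176.112/28 (H0) depth=28
  ? 249.32.58.37  path d0:H1→d1:-→d2:-→d3:-→d4:-→d5:-→d6:-→d7:-→d8:H0  best=H0
  ? 249.117.41.193  path d0:H1→d1:-→d2:-→d3:-→d4:-→d5:-→d6:-→d7:-→d8:H0  best=H0
  + 202.202.23.42/31 (H2) depth=31
  ? 245.217.176.112  path d0:H1→d1:-→d2:-→d3:-→d4:-→d5:-→d6:-→d7:-→d8:-→d9:-→d10:-→d11:-→d12:-→d13:-→d14:-→d15:-→d16:-→d17:-→d18:-→d19:-→d20:-→d21:-→d22:-→d23:-→d24:-→d25:-→d26:-→d27:-→d28:H0→d29:-  best=H0
  + 202.202.0.0/16 (H2) depth=16
  + 245.217.176.0/25 (H0) depth=25
  ? 248.96.56.162  path d0:H1→d1:-→d2:-→d3:-→d4:-→d5:-→d6:-→d7:-  best=H1
  ? 245.217.176.115  path d0:H1→d1:-→d2:-→d3:-→d4:-→d5:-→d6:-→d7:-→d8:-→d9:-→d10:-→d11:-→d12:-→d13:-→d14:-→d15:-→d16:-→d17:-→d18:-→d19:-→d20:-→d21:-→d22:-→d23:-→d24:-→d25:H0→d26:-→d27:-→d28:H0→d29:-  best=H0

== LOOKUPS ==
["H0","no-route","H0","H1","H2","H2","H2","H2","H2","H0","H0","H0","H1","H0"]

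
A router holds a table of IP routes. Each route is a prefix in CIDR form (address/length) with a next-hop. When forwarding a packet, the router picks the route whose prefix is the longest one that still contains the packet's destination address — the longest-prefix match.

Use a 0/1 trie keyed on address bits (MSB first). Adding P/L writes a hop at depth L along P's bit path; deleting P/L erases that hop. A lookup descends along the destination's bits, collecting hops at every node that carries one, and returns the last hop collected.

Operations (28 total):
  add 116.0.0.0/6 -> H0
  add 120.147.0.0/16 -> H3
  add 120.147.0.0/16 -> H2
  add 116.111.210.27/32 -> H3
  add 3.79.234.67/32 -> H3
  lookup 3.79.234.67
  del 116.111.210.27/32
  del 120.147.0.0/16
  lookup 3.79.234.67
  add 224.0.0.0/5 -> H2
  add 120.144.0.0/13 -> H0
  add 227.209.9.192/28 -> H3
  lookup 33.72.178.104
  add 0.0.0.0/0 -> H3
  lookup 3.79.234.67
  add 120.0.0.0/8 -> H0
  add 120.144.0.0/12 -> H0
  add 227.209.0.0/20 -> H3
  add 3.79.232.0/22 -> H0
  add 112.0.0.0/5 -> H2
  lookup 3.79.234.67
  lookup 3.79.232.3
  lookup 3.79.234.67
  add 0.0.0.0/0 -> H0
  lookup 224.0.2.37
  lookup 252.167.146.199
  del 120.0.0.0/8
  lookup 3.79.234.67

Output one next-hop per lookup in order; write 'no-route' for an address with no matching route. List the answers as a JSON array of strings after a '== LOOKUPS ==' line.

Process each operation:
  add 116.0.0.0/6 -> H0 at depth 6
  add 120.147.0.0/16 -> H3 at depth 16
  add 120.147.0.0/16 -> H2 at depth 16
  add 116.111.210.27/32 -> H3 at depth 32
  add 3.79.234.67/32 -> H3 at depth 32
  ? 3.79.234.67  path d0:-→d1:-→d2:-→d3:-→d4:-→d5:-→d6:-→d7:-→d8:-→d9:-→d10:-→d11:-→d12:-→d13:-→d14:-→d15:-→d16:-→d17:-→d18:-→d19:-→d20:-→d21:-→d22:-→d23:-→d24:-→d25:-→d26:-→d27:-→d28:-→d29:-→d30:-→d31:-→d32:H3  best=H3
  - 116.111.210.27/32 clear@32
  - 120.147.0.0/16 clear@16
  ? 3.79.234.67  path d0:-→d1:-→d2:-→d3:-→d4:-→d5:-→d6:-→d7:-→d8:-→d9:-→d10:-→d11:-→d12:-→d13:-→d14:-→d15:-→d16:-→d17:-→d18:-→d19:-→d20:-→d21:-→d22:-→d23:-→d24:-→d25:-→d26:-→d27:-→d28:-→d29:-→d30:-→d31:-→d32:H3  best=H3
  add 224.0.0.0/5 -> H2 at depth 5
  add 120.144.0.0/13 -> H0 at depth 13
  add 227.209.9.192/28 -> H3 at depth 28
  ? 33.72.178.104  path d0:-→d1:-→d2:-  best=no-route
  add 0.0.0.0/0 -> H3 at depth 0
  ? 3.79.234.67  path d0:H3→d1:-→d2:-→d3:-→d4:-→d5:-→d6:-→d7:-→d8:-→d9:-→d10:-→d11:-→d12:-→d13:-→d14:-→d15:-→d16:-→d17:-→d18:-→d19:-→d20:-→d21:-→d22:-→d23:-→d24:-→d25:-→d26:-→d27:-→d28:-→d29:-→d30:-→d31:-→d32:H3  best=H3
  add 120.0.0.0/8 -> H0 at depth 8
  add 120.144.0.0/12 -> H0 at depth 12
  add 227.209.0.0/20 -> H3 at depth 20
  add 3.79.232.0/22 -> H0 at depth 22
  add 112.0.0.0/5 -> H2 at depth 5
  ? 3.79.234.67  path d0:H3→d1:-→d2:-→d3:-→d4:-→d5:-→d6:-→d7:-→d8:-→d9:-→d10:-→d11:-→d12:-→d13:-→d14:-→d15:-→d16:-→d17:-→d18:-→d19:-→d20:-→d21:-→d22:H0→d23:-→d24:-→d25:-→d26:-→d27:-→d28:-→d29:-→d30:-→d31:-→d32:H3  best=H3
  ? 3.79.232.3  path d0:H3→d1:-→d2:-→d3:-→d4:-→d5:-→d6:-→d7:-→d8:-→d9:-→d10:-→d11:-→d12:-→d13:-→d14:-→d15:-→d16:-→d17:-→d18:-→d19:-→d20:-→d21:-→d22:H0  best=H0
  ? 3.79.234.67  path d0:H3→d1:-→d2:-→d3:-→d4:-→d5:-→d6:-→d7:-→d8:-→d9:-→d10:-→d11:-→d12:-→d13:-→d14:-→d15:-→d16:-→d17:-→d18:-→d19:-→d20:-→d21:-→d22:H0→d23:-→d24:-→d25:-→d26:-→d27:-→d28:-→d29:-→d30:-→d31:-→d32:H3  best=H3
  add 0.0.0.0/0 -> H0 at depth 0
  ? 224.0.2.37  path d0:H0→d1:-→d2:-→d3:-→d4:-→d5:H2→d6:-  best=H2
  ? 252.167.146.199  path d0:H0→d1:-→d2:-→d3:-  best=H0
  - 120.0.0.0/8 clear@8
  ? 3.79.234.67  path d0:H0→d1:-→d2:-→d3:-→d4:-→d5:-→d6:-→d7:-→d8:-→d9:-→d10:-→d11:-→d12:-→d13:-→d14:-→d15:-→d16:-→d17:-→d18:-→d19:-→d20:-→d21:-→d22:H0→d23:-→d24:-→d25:-→d26:-→d27:-→d28:-→d29:-→d30:-→d31:-→d32:H3  best=H3

== LOOKUPS ==
["H3","H3","no-route","H3","H3","H0","H3","H2","H0","H3"]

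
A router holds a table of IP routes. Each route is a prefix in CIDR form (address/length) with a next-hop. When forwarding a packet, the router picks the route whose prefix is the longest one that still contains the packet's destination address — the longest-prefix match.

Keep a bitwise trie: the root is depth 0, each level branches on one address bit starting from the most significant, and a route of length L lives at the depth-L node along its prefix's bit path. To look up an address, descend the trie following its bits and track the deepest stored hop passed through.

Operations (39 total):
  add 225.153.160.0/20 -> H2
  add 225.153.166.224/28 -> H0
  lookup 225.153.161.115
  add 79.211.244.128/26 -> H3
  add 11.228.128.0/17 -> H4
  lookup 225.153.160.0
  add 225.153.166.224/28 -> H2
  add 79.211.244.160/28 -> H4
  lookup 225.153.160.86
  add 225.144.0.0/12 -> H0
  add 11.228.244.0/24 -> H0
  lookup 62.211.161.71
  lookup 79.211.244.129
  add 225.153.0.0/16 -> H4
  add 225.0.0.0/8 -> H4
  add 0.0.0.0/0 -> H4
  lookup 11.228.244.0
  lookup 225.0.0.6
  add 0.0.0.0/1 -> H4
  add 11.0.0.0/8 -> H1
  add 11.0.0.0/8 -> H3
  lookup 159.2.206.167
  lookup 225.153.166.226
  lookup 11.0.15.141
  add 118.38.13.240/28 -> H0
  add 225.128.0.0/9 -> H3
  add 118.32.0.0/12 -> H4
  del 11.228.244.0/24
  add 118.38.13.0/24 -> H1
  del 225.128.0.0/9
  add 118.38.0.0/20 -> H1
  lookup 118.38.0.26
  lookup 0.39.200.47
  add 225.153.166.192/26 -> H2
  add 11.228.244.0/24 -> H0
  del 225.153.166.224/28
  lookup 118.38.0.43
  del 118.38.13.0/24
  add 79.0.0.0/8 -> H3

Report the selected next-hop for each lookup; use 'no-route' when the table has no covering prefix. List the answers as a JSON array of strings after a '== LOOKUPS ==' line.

Process each operation:
  add 225.153.160.0/20 -> H2 at depth 20
  add 225.153.166.224/28 -> H0 at depth 28
  ? 225.153.161.115  path d0:-→d1:-→d2:-→d3:-→d4:-→d5:-→d6:-→d7:-→d8:-→d9:-→d10:-→d11:-→d12:-→d13:-→d14:-→d15:-→d16:-→d17:-→d18:-→d19:-→d20:H2→d21:-  best=H2
  add 79.211.244.128/26 -> H3 at depth 26
  add 11.228.128.0/17 -> H4 at depth 17
  ? 225.153.160.0  path d0:-→d1:-→d2:-→d3:-→d4:-→d5:-→d6:-→d7:-→d8:-→d9:-→d10:-→d11:-→d12:-→d13:-→d14:-→d15:-→d16:-→d17:-→d18:-→d19:-→d20:H2→d21:-  best=H2
  add 225.153.166.224/28 -> H2 at depth 28
  add 79.211.244.160/28 -> H4 at depth 28
  ? 225.153.160.86  path d0:-→d1:-→d2:-→d3:-→d4:-→d5:-→d6:-→d7:-→d8:-→d9:-→d10:-→d11:-→d12:-→d13:-→d14:-→d15:-→d16:-→d17:-→d18:-→d19:-→d20:H2→d21:-  best=H2
  add 225.144.0.0/12 -> H0 at depth 12
  add 11.228.244.0/24 -> H0 at depth 24
  ? 62.211.161.71  path d0:-→d1:-→d2:-  best=no-route
  ? 79.211.244.129  path d0:-→d1:-→d2:-→d3:-→d4:-→d5:-→d6:-→d7:-→d8:-→d9:-→d10:-→d11:-→d12:-→d13:-→d14:-→d15:-→d16:-→d17:-→d18:-→d19:-→d20:-→d21:-→d22:-→d23:-→d24:-→d25:-→d26:H3  best=H3
  add 225.153.0.0/16 -> H4 at depth 16
  add 225.0.0.0/8 -> H4 at depth 8
  add 0.0.0.0/0 -> H4 at depth 0
  ? 11.228.244.0  path d0:H4→d1:-→d2:-→d3:-→d4:-→d5:-→d6:-→d7:-→d8:-→d9:-→d10:-→d11:-→d12:-→d13:-→d14:-→d15:-→d16:-→d17:H4→d18:-→d19:-→d20:-→d21:-→d22:-→d23:-→d24:H0  best=H0
  ? 225.0.0.6  path d0:H4→d1:-→d2:-→d3:-→d4:-→d5:-→d6:-→d7:-→d8:H4  best=H4
  add 0.0.0.0/1 -> H4 at depth 1
  add 11.0.0.0/8 -> H1 at depth 8
  add 11.0.0.0/8 -> H3 at depth 8
  ? 159.2.206.167  path d0:H4→d1:-  best=H4
  ? 225.153.166.226  path d0:H4→d1:-→d2:-→d3:-→d4:-→d5:-→d6:-→d7:-→d8:H4→d9:-→d10:-→d11:-→d12:H0→d13:-→d14:-→d15:-→d16:H4→d17:-→d18:-→d19:-→d20:H2→d21:-→d22:-→d23:-→d24:-→d25:-→d26:-→d27:-→d28:H2  best=H2
  ? 11.0.15.141  path d0:H4→d1:H4→d2:-→d3:-→d4:-→d5:-→d6:-→d7:-→d8:H3  best=H3
  add 118.38.13.240/28 -> H0 at depth 28
  add 225.128.0.0/9 -> H3 at depth 9
  add 118.32.0.0/12 -> H4 at depth 12
  - 11.228.244.0/24 clear@24
  add 118.38.13.0/24 -> H1 at depth 24
  - 225.128.0.0/9 clear@9
  add 118.38.0.0/20 -> H1 at depth 20
  ? 118.38.0.26  path d0:H4→d1:H4→d2:-→d3:-→d4:-→d5:-→d6:-→d7:-→d8:-→d9:-→d10:-→d11:-→d12:H4→d13:-→d14:-→d15:-→d16:-→d17:-→d18:-→d19:-→d20:H1  best=H1
  ? 0.39.200.47  path d0:H4→d1:H4→d2:-→d3:-→d4:-  best=H4
  add 225.153.166.192/26 -> H2 at depth 26
  add 11.228.244.0/24 -> H0 at depth 24
  - 225.153.166.224/28 clear@28
  ? 118.38.0.43  path d0:H4→d1:H4→d2:-→d3:-→d4:-→d5:-→d6:-→d7:-→d8:-→d9:-→d10:-→d11:-→d12:H4→d13:-→d14:-→d15:-→d16:-→d17:-→d18:-→d19:-→d20:H1  best=H1
  - 118.38.13.0/24 clear@24
  add 79.0.0.0/8 -> H3 at depth 8

== LOOKUPS ==
["H2","H2","H2","no-route","H3","H0","H4","H4","H2","H3","H1","H4","H1"]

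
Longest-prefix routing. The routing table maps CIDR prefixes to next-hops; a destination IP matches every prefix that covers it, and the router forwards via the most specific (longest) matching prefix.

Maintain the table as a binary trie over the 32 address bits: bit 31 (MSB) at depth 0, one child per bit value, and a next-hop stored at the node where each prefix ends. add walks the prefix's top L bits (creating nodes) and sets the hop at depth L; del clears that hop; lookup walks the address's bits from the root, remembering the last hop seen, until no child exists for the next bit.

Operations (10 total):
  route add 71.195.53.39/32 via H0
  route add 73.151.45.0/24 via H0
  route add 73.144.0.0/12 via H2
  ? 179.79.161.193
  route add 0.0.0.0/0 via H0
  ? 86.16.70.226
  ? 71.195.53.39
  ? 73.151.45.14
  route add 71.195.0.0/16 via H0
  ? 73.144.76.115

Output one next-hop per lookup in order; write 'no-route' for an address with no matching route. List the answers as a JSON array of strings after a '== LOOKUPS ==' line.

Apply in order:
  + 71.195.53.39/32 (H0) depth=32
  + 73.151.45.0/24 (H0) depth=24
  + 73.144.0.0/12 (H2) depth=12
  ? 179.79.161.193  path d0:-  best=no-route
  + 0.0.0.0/0 (H0) depth=0
  ? 86.16.70.226  path d0:H0→d1:-→d2:-→d3:-  best=H0
  ? 71.195.53.39  path d0:H0→d1:-→d2:-→d3:-→d4:-→d5:-→d6:-→d7:-→d8:-→d9:-→d10:-→d11:-→d12:-→d13:-→d14:-→d15:-→d16:-→d17:-→d18:-→d19:-→d20:-→d21:-→d22:-→d23:-→d24:-→d25:-→d26:-→d27:-→d28:-→d29:-→d30:-→d31:-→d32:H0  best=H0
  ? 73.151.45.14  path d0:H0→d1:-→d2:-→d3:-→d4:-→d5:-→d6:-→d7:-→d8:-→d9:-→d10:-→d11:-→d12:H2→d13:-→d14:-→d15:-→d16:-→d17:-→d18:-→d19:-→d20:-→d21:-→d22:-→d23:-→d24:H0  best=H0
  + 71.195.0.0/16 (H0) depth=16
  ? 73.144.76.115  path d0:H0→d1:-→d2:-→d3:-→d4:-→d5:-→d6:-→d7:-→d8:-→d9:-→d10:-→d11:-→d12:H2→d13:-  best=H2

== LOOKUPS ==
["no-route","H0","H0","H0","H2"]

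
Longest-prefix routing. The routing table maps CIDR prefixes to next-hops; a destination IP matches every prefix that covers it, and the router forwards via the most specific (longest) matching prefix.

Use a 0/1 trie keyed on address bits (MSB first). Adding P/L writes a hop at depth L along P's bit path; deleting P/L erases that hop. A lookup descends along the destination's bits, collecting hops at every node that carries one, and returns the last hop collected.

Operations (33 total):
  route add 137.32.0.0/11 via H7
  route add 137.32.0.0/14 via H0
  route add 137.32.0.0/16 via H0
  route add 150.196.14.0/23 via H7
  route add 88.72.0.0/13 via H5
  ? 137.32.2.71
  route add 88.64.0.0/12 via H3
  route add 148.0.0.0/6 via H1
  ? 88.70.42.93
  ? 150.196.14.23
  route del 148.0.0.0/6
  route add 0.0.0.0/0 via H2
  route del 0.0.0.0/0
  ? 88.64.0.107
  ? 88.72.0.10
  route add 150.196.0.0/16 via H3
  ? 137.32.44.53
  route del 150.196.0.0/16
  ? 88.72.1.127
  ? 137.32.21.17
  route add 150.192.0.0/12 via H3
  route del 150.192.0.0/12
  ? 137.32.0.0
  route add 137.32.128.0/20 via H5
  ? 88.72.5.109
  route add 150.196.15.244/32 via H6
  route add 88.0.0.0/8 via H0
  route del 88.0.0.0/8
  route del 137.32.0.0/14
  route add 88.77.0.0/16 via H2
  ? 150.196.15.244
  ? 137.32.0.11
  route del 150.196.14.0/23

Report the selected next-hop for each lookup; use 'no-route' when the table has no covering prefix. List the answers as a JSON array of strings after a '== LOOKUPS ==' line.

Trace:
  add 137.32.0.0/11 -> H7 at depth 11
  add 137.32.0.0/14 -> H0 at depth 14
  add 137.32.0.0/16 -> H0 at depth 16
  add 150.196.14.0/23 -> H7 at depth 23
  add 88.72.0.0/13 -> H5 at depth 13
  ? 137.32.2.71  path d0:-→d1:-→d2:-→d3:-→d4:-→d5:-→d6:-→d7:-→d8:-→d9:-→d10:-→d11:H7→d12:-→d13:-→d14:H0→d15:-→d16:H0  best=H0
  add 88.64.0.0/12 -> H3 at depth 12
  add 148.0.0.0/6 -> H1 at depth 6
  ? 88.70.42.93  path d0:-→d1:-→d2:-→d3:-→d4:-→d5:-→d6:-→d7:-→d8:-→d9:-→d10:-→d11:-→d12:H3  best=H3
  ? 150.196.14.23  path d0:-→d1:-→d2:-→d3:-→d4:-→d5:-→d6:H1→d7:-→d8:-→d9:-→d10:-→d11:-→d12:-→d13:-→d14:-→d15:-→d16:-→d17:-→d18:-→d19:-→d20:-→d21:-→d22:-→d23:H7  best=H7
  - 148.0.0.0/6 clear@6
  add 0.0.0.0/0 -> H2 at depth 0
  - 0.0.0.0/0 clear@0
  ? 88.64.0.107  path d0:-→d1:-→d2:-→d3:-→d4:-→d5:-→d6:-→d7:-→d8:-→d9:-→d10:-→d11:-→d12:H3  best=H3
  ? 88.72.0.10  path d0:-→d1:-→d2:-→d3:-→d4:-→d5:-→d6:-→d7:-→d8:-→d9:-→d10:-→d11:-→d12:H3→d13:H5  best=H5
  add 150.196.0.0/16 -> H3 at depth 16
  ? 137.32.44.53  path d0:-→d1:-→d2:-→d3:-→d4:-→d5:-→d6:-→d7:-→d8:-→d9:-→d10:-→d11:H7→d12:-→d13:-→d14:H0→d15:-→d16:H0  best=H0
  - 150.196.0.0/16 clear@16
  ? 88.72.1.127  path d0:-→d1:-→d2:-→d3:-→d4:-→d5:-→d6:-→d7:-→d8:-→d9:-→d10:-→d11:-→d12:H3→d13:H5  best=H5
  ? 137.32.21.17  path d0:-→d1:-→d2:-→d3:-→d4:-→d5:-→d6:-→d7:-→d8:-→d9:-→d10:-→d11:H7→d12:-→d13:-→d14:H0→d15:-→d16:H0  best=H0
  add 150.192.0.0/12 -> H3 at depth 12
  - 150.192.0.0/12 clear@12
  ? 137.32.0.0  path d0:-→d1:-→d2:-→d3:-→d4:-→d5:-→d6:-→d7:-→d8:-→d9:-→d10:-→d11:H7→d12:-→d13:-→d14:H0→d15:-→d16:H0  best=H0
  add 137.32.128.0/20 -> H5 at depth 20
  ? 88.72.5.109  path d0:-→d1:-→d2:-→d3:-→d4:-→d5:-→d6:-→d7:-→d8:-→d9:-→d10:-→d11:-→d12:H3→d13:H5  best=H5
  add 150.196.15.244/32 -> H6 at depth 32
  add 88.0.0.0/8 -> H0 at depth 8
  - 88.0.0.0/8 clear@8
  - 137.32.0.0/14 clear@14
  add 88.77.0.0/16 -> H2 at depth 16
  ? 150.196.15.244  path d0:-→d1:-→d2:-→d3:-→d4:-→d5:-→d6:-→d7:-→d8:-→d9:-→d10:-→d11:-→d12:-→d13:-→d14:-→d15:-→d16:-→d17:-→d18:-→d19:-→d20:-→d21:-→d22:-→d23:H7→d24:-→d25:-→d26:-→d27:-→d28:-→d29:-→d30:-→d31:-→d32:H6  best=H6
  ? 137.32.0.11  path d0:-→d1:-→d2:-→d3:-→d4:-→d5:-→d6:-→d7:-→d8:-→d9:-→d10:-→d11:H7→d12:-→d13:-→d14:-→d15:-→d16:H0  best=H0
  - 150.196.14.0/23 clear@23

== LOOKUPS ==
["H0","H3","H7","H3","H5","H0","H5","H0","H0","H5","H6","H0"]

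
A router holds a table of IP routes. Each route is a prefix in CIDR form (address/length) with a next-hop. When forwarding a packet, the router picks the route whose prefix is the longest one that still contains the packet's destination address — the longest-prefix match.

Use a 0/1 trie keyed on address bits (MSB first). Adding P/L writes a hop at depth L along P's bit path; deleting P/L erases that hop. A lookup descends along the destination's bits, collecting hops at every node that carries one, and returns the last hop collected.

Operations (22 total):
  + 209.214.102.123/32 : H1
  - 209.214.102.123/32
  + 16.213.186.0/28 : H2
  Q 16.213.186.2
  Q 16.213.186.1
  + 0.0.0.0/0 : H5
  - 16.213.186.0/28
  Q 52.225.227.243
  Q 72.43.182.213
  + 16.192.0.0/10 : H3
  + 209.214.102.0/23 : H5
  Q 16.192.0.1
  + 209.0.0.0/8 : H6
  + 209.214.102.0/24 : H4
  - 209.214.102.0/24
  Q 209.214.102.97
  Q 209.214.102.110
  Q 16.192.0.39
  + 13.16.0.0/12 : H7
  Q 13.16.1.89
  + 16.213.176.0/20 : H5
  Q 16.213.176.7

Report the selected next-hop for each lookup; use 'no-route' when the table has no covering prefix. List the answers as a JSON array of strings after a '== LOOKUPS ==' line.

Apply in order:
  add 209.214.102.123/32 -> H1 at depth 32
  del 209.214.102.123/32 (clear depth 32)
  add 16.213.186.0/28 -> H2 at depth 28
  Q 16.213.186.2: descend 0001000011010101101110100000 ; hops seen [H2] ; pick H2
  Q 16.213.186.1: descend 0001000011010101101110100000 ; hops seen [H2] ; pick H2
  add 0.0.0.0/0 -> H5 at depth 0
  del 16.213.186.0/28 (clear depth 28)
  Q 52.225.227.243: descend 00 ; hops seen [H5] ; pick H5
  Q 72.43.182.213: descend 0 ; hops seen [H5] ; pick H5
  add 16.192.0.0/10 -> H3 at depth 10
  add 209.214.102.0/23 -> H5 at depth 23
  Q 16.192.0.1: descend 00010000110 ; hops seen [H5,H3] ; pick H3
  add 209.0.0.0/8 -> H6 at depth 8
  add 209.214.102.0/24 -> H4 at depth 24
  del 209.214.102.0/24 (clear depth 24)
  Q 209.214.102.97: descend 110100011101011001100110011 ; hops seen [H5,H6,H5] ; pick H5
  Q 209.214.102.110: descend 110100011101011001100110011 ; hops seen [H5,H6,H5] ; pick H5
  Q 16.192.0.39: descend 00010000110 ; hops seen [H5,H3] ; pick H3
  add 13.16.0.0/12 -> H7 at depth 12
  Q 13.16.1.89: descend 000011010001 ; hops seen [H5,H7] ; pick H7
  add 16.213.176.0/20 -> H5 at depth 20
  Q 16.213.176.7: descend 00010000110101011011 ; hops seen [H5,H3,H5] ; pick H5

== LOOKUPS ==
["H2","H2","H5","H5","H3","H5","H5","H3","H7","H5"]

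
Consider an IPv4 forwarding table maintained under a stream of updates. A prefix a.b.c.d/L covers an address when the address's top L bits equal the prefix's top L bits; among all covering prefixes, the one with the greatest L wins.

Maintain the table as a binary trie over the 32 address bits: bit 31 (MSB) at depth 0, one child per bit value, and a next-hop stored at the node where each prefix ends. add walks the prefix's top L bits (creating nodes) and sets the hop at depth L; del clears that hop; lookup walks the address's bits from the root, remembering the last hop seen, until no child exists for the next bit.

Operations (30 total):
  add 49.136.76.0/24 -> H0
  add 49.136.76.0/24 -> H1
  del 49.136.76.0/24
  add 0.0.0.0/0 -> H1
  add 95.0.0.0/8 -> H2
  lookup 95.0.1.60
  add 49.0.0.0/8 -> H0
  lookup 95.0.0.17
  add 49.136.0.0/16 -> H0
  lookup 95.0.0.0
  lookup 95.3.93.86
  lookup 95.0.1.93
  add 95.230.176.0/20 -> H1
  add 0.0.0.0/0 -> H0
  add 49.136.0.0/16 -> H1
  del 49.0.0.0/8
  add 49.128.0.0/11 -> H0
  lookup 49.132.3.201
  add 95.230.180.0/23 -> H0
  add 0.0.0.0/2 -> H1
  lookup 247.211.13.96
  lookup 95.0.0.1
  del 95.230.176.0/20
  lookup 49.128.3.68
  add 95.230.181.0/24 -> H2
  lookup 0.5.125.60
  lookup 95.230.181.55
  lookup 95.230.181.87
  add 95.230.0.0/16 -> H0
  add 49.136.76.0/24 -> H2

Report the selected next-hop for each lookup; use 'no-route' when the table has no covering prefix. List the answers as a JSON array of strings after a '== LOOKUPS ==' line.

Process each operation:
  add 49.136.76.0/24 -> H0 at depth 24
  add 49.136.76.0/24 -> H1 at depth 24
  del 49.136.76.0/24 (clear depth 24)
  add 0.0.0.0/0 -> H1 at depth 0
  add 95.0.0.0/8 -> H2 at depth 8
  lookup 95.0.1.60: bits 01011111 walk d0:H1→d1:-→d2:-→d3:-→d4:-→d5:-→d6:-→d7:-→d8:H2 -> H2
  add 49.0.0.0/8 -> H0 at depth 8
  lookup 95.0.0.17: bits 01011111 walk d0:H1→d1:-→d2:-→d3:-→d4:-→d5:-→d6:-→d7:-→d8:H2 -> H2
  add 49.136.0.0/16 -> H0 at depth 16
  lookup 95.0.0.0: bits 01011111 walk d0:H1→d1:-→d2:-→d3:-→d4:-→d5:-→d6:-→d7:-→d8:H2 -> H2
  lookup 95.3.93.86: bits 01011111 walk d0:H1→d1:-→d2:-→d3:-→d4:-→d5:-→d6:-→d7:-→d8:H2 -> H2
  lookup 95.0.1.93: bits 01011111 walk d0:H1→d1:-→d2:-→d3:-→d4:-→d5:-→d6:-→d7:-→d8:H2 -> H2
  add 95.230.176.0/20 -> H1 at depth 20
  add 0.0.0.0/0 -> H0 at depth 0
  add 49.136.0.0/16 -> H1 at depth 16
  del 49.0.0.0/8 (clear depth 8)
  add 49.128.0.0/11 -> H0 at depth 11
  lookup 49.132.3.201: bits 001100011000 walk d0:H0→d1:-→d2:-→d3:-→d4:-→d5:-→d6:-→d7:-→d8:-→d9:-→d10:-→d11:H0→d12:- -> H0
  add 95.230.180.0/23 -> H0 at depth 23
  add 0.0.0.0/2 -> H1 at depth 2
  lookup 247.211.13.96: bits ε walk d0:H0 -> H0
  lookup 95.0.0.1: bits 01011111 walk d0:H0→d1:-→d2:-→d3:-→d4:-→d5:-→d6:-→d7:-→d8:H2 -> H2
  del 95.230.176.0/20 (clear depth 20)
  lookup 49.128.3.68: bits 001100011000 walk d0:H0→d1:-→d2:H1→d3:-→d4:-→d5:-→d6:-→d7:-→d8:-→d9:-→d10:-→d11:H0→d12:- -> H0
  add 95.230.181.0/24 -> H2 at depth 24
  lookup 0.5.125.60: bits 00 walk d0:H0→d1:-→d2:H1 -> H1
  lookup 95.230.181.55: bits 010111111110011010110101 walk d0:H0→d1:-→d2:-→d3:-→d4:-→d5:-→d6:-→d7:-→d8:H2→d9:-→d10:-→d11:-→d12:-→d13:-→d14:-→d15:-→d16:-→d17:-→d18:-→d19:-→d20:-→d21:-→d22:-→d23:H0→d24:H2 -> H2
  lookup 95.230.181.87: bits 010111111110011010110101 walk d0:H0→d1:-→d2:-→d3:-→d4:-→d5:-→d6:-→d7:-→d8:H2→d9:-→d10:-→d11:-→d12:-→d13:-→d14:-→d15:-→d16:-→d17:-→d18:-→d19:-→d20:-→d21:-→d22:-→d23:H0→d24:H2 -> H2
  add 95.230.0.0/16 -> H0 at depth 16
  add 49.136.76.0/24 -> H2 at depth 24

== LOOKUPS ==
["H2","H2","H2","H2","H2","H0","H0","H2","H0","H1","H2","H2"]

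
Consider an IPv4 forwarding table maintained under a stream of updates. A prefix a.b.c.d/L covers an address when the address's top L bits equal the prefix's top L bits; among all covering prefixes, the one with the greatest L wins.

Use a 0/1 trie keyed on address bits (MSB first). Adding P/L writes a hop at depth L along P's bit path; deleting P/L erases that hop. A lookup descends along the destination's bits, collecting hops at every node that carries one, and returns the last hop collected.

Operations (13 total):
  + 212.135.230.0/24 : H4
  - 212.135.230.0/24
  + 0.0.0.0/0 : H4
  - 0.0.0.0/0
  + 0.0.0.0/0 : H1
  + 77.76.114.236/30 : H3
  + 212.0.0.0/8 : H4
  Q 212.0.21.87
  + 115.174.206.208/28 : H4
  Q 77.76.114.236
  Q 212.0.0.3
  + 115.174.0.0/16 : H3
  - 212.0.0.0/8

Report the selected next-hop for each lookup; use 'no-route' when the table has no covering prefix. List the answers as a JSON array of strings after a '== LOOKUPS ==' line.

Apply in order:
  + 212.135.230.0/24 (H4) depth=24
  - 212.135.230.0/24 clear@24
  + 0.0.0.0/0 (H4) depth=0
  - 0.0.0.0/0 clear@0
  + 0.0.0.0/0 (H1) depth=0
  + 77.76.114.236/30 (H3) depth=30
  + 212.0.0.0/8 (H4) depth=8
  Q 212.0.21.87: descend 11010100 ; hops seen [H1,H4] ; pick H4
  + 115.174.206.208/28 (H4) depth=28
  Q 77.76.114.236: descend 010011010100110001110010111011 ; hops seen [H1,H3] ; pick H3
  Q 212.0.0.3: descend 11010100 ; hops seen [H1,H4] ; pick H4
  + 115.174.0.0/16 (H3) depth=16
  - 212.0.0.0/8 clear@8

== LOOKUPS ==
["H4","H3","H4"]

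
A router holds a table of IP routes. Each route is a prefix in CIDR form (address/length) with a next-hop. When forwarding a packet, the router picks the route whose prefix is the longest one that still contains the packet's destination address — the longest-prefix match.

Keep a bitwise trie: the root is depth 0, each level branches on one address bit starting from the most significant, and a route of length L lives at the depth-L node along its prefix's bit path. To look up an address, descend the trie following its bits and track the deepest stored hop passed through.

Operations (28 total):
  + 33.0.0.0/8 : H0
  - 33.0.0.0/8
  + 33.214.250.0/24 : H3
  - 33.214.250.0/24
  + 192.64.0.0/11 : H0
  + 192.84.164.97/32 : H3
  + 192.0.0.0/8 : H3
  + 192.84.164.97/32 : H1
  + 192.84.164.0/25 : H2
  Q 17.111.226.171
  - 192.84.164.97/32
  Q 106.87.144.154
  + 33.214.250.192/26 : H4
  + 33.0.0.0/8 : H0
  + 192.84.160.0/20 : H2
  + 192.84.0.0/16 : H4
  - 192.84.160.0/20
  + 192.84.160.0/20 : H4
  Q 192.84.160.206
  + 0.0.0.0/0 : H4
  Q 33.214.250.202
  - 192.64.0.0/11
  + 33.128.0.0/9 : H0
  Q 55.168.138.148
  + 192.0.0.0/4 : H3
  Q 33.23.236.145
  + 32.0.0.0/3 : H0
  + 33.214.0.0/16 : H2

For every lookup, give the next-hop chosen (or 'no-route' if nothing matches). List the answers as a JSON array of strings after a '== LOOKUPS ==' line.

Trace:
  add 33.0.0.0/8 -> H0 at depth 8
  - 33.0.0.0/8 clear@8
  add 33.214.250.0/24 -> H3 at depth 24
  - 33.214.250.0/24 clear@24
  add 192.64.0.0/11 -> H0 at depth 11
  add 192.84.164.97/32 -> H3 at depth 32
  add 192.0.0.0/8 -> H3 at depth 8
  add 192.84.164.97/32 -> H1 at depth 32
  add 192.84.164.0/25 -> H2 at depth 25
  lookup 17.111.226.171: bits 00 walk d0:-→d1:-→d2:- -> no-route
  - 192.84.164.97/32 clear@32
  lookup 106.87.144.154: bits 0 walk d0:-→d1:- -> no-route
  add 33.214.250.192/26 -> H4 at depth 26
  add 33.0.0.0/8 -> H0 at depth 8
  add 192.84.160.0/20 -> H2 at depth 20
  add 192.84.0.0/16 -> H4 at depth 16
  - 192.84.160.0/20 clear@20
  add 192.84.160.0/20 -> H4 at depth 20
  lookup 192.84.160.206: bits 110000000101010010100 walk d0:-→d1:-→d2:-→d3:-→d4:-→d5:-→d6:-→d7:-→d8:H3→d9:-→d10:-→d11:H0→d12:-→d13:-→d14:-→d15:-→d16:H4→d17:-→d18:-→d19:-→d20:H4→d21:- -> H4
  add 0.0.0.0/0 -> H4 at depth 0
  lookup 33.214.250.202: bits 00100001110101101111101011 walk d0:H4→d1:-→d2:-→d3:-→d4:-→d5:-→d6:-→d7:-→d8:H0→d9:-→d10:-→d11:-→d12:-→d13:-→d14:-→d15:-→d16:-→d17:-→d18:-→d19:-→d20:-→d21:-→d22:-→d23:-→d24:-→d25:-→d26:H4 -> H4
  - 192.64.0.0/11 clear@11
  add 33.128.0.0/9 -> H0 at depth 9
  lookup 55.168.138.148: bits 001 walk d0:H4→d1:-→d2:-→d3:- -> H4
  add 192.0.0.0/4 -> H3 at depth 4
  lookup 33.23.236.145: bits 00100001 walk d0:H4→d1:-→d2:-→d3:-→d4:-→d5:-→d6:-→d7:-→d8:H0 -> H0
  add 32.0.0.0/3 -> H0 at depth 3
  add 33.214.0.0/16 -> H2 at depth 16

== LOOKUPS ==
["no-route","no-route","H4","H4","H4","H0"]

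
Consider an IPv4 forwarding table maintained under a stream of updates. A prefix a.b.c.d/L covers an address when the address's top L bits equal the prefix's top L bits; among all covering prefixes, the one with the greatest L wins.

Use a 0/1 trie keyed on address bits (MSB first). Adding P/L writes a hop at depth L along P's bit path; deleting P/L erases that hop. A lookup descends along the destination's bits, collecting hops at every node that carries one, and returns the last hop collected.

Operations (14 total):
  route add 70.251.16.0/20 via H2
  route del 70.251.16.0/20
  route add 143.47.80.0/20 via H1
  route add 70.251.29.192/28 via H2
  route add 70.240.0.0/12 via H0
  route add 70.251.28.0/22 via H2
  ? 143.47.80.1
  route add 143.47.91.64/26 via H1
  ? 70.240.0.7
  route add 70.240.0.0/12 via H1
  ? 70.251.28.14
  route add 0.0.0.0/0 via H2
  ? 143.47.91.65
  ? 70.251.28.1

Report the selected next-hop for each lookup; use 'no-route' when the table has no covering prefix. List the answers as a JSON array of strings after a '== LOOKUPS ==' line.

Process each operation:
  add 70.251.16.0/20 -> H2 at depth 20
  - 70.251.16.0/20 clear@20
  add 143.47.80.0/20 -> H1 at depth 20
  add 70.251.29.192/28 -> H2 at depth 28
  add 70.240.0.0/12 -> H0 at depth 12
  add 70.251.28.0/22 -> H2 at depth 22
  Q 143.47.80.1: descend 10001111001011110101 ; hops seen [H1] ; pick H1
  add 143.47.91.64/26 -> H1 at depth 26
  Q 70.240.0.7: descend 010001101111 ; hops seen [H0] ; pick H0
  add 70.240.0.0/12 -> H1 at depth 12
  Q 70.251.28.14: descend 01000110111110110001110 ; hops seen [H1,H2] ; pick H2
  add 0.0.0.0/0 -> H2 at depth 0
  Q 143.47.91.65: descend 10001111001011110101101101 ; hops seen [H2,H1,H1] ; pick H1
  Q 70.251.28.1: descend 01000110111110110001110 ; hops seen [H2,H1,H2] ; pick H2

== LOOKUPS ==
["H1","H0","H2","H1","H2"]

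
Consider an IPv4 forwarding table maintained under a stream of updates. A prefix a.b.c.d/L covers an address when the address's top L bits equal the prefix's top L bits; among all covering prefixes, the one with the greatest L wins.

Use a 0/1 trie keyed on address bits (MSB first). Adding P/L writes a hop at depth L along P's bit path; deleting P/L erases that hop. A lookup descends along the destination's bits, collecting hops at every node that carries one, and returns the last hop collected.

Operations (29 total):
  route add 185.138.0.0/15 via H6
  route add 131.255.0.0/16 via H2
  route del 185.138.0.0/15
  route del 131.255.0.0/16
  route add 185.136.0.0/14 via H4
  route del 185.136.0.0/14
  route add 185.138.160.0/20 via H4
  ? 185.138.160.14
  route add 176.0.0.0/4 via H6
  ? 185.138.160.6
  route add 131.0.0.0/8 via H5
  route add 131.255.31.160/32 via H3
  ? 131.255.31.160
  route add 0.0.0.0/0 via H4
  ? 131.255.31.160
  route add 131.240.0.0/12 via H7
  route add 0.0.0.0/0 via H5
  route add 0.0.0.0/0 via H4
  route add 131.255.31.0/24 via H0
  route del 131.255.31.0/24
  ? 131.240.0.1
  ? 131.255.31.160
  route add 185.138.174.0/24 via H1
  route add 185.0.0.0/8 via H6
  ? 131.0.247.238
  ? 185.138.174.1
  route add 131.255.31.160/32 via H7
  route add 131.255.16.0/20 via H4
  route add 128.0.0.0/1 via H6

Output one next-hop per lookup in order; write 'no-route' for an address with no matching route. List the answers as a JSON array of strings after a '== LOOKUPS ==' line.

Apply in order:
  + 185.138.0.0/15 (H6) depth=15
  + 131.255.0.0/16 (H2) depth=16
  - 185.138.0.0/15 clear@15
  - 131.255.0.0/16 clear@16
  + 185.136.0.0/14 (H4) depth=14
  - 185.136.0.0/14 clear@14
  + 185.138.160.0/20 (H4) depth=20
  lookup 185.138.160.14: bits 10111001100010101010 walk d0:-→d1:-→d2:-→d3:-→d4:-→d5:-→d6:-→d7:-→d8:-→d9:-→d10:-→d11:-→d12:-→d13:-→d14:-→d15:-→d16:-→d17:-→d18:-→d19:-→d20:H4 -> H4
  + 176.0.0.0/4 (H6) depth=4
  lookup 185.138.160.6: bits 10111001100010101010 walk d0:-→d1:-→d2:-→d3:-→d4:H6→d5:-→d6:-→d7:-→d8:-→d9:-→d10:-→d11:-→d12:-→d13:-→d14:-→d15:-→d16:-→d17:-→d18:-→d19:-→d20:H4 -> H4
  + 131.0.0.0/8 (H5) depth=8
  + 131.255.31.160/32 (H3) depth=32
  lookup 131.255.31.160: bits 10000011111111110001111110100000 walk d0:-→d1:-→d2:-→d3:-→d4:-→d5:-→d6:-→d7:-→d8:H5→d9:-→d10:-→d11:-→d12:-→d13:-→d14:-→d15:-→d16:-→d17:-→d18:-→d19:-→d20:-→d21:-→d22:-→d23:-→d24:-→d25:-→d26:-→d27:-→d28:-→d29:-→d30:-→d31:-→d32:H3 -> H3
  + 0.0.0.0/0 (H4) depth=0
  lookup 131.255.31.160: bits 10000011111111110001111110100000 walk d0:H4→d1:-→d2:-→d3:-→d4:-→d5:-→d6:-→d7:-→d8:H5→d9:-→d10:-→d11:-→d12:-→d13:-→d14:-→d15:-→d16:-→d17:-→d18:-→d19:-→d20:-→d21:-→d22:-→d23:-→d24:-→d25:-→d26:-→d27:-→d28:-→d29:-→d30:-→d31:-→d32:H3 -> H3
  + 131.240.0.0/12 (H7) depth=12
  + 0.0.0.0/0 (H5) depth=0
  + 0.0.0.0/0 (H4) depth=0
  + 131.255.31.0/24 (H0) depth=24
  - 131.255.31.0/24 clear@24
  lookup 131.240.0.1: bits 100000111111 walk d0:H4→d1:-→d2:-→d3:-→d4:-→d5:-→d6:-→d7:-→d8:H5→d9:-→d10:-→d11:-→d12:H7 -> H7
  lookup 131.255.31.160: bits 10000011111111110001111110100000 walk d0:H4→d1:-→d2:-→d3:-→d4:-→d5:-→d6:-→d7:-→d8:H5→d9:-→d10:-→d11:-→d12:H7→d13:-→d14:-→d15:-→d16:-→d17:-→d18:-→d19:-→d20:-→d21:-→d22:-→d23:-→d24:-→d25:-→d26:-→d27:-→d28:-→d29:-→d30:-→d31:-→d32:H3 -> H3
  + 185.138.174.0/24 (H1) depth=24
  + 185.0.0.0/8 (H6) depth=8
  lookup 131.0.247.238: bits 10000011 walk d0:H4→d1:-→d2:-→d3:-→d4:-→d5:-→d6:-→d7:-→d8:H5 -> H5
  lookup 185.138.174.1: bits 101110011000101010101110 walk d0:H4→d1:-→d2:-→d3:-→d4:H6→d5:-→d6:-→d7:-→d8:H6→d9:-→d10:-→d11:-→d12:-→d13:-→d14:-→d15:-→d16:-→d17:-→d18:-→d19:-→d20:H4→d21:-→d22:-→d23:-→d24:H1 -> H1
  + 131.255.31.160/32 (H7) depth=32
  + 131.255.16.0/20 (H4) depth=20
  + 128.0.0.0/1 (H6) depth=1

== LOOKUPS ==
["H4","H4","H3","H3","H7","H3","H5","H1"]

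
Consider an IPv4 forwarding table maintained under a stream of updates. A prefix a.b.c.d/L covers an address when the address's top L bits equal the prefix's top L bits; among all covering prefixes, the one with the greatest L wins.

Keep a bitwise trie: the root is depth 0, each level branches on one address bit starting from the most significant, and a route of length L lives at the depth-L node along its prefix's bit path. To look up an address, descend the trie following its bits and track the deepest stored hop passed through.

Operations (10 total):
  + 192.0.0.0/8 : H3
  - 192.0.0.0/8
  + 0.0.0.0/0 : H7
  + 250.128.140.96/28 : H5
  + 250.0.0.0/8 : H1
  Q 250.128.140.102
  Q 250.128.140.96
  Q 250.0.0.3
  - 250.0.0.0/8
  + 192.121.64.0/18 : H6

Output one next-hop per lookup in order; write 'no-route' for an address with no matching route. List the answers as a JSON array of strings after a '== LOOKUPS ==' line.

Process each operation:
  + 192.0.0.0/8 (H3) depth=8
  - 192.0.0.0/8 clear@8
  + 0.0.0.0/0 (H7) depth=0
  + 250.128.140.96/28 (H5) depth=28
  + 250.0.0.0/8 (H1) depth=8
  lookup 250.128.140.102: bits 1111101010000000100011000110 walk d0:H7→d1:-→d2:-→d3:-→d4:-→d5:-→d6:-→d7:-→d8:H1→d9:-→d10:-→d11:-→d12:-→d13:-→d14:-→d15:-→d16:-→d17:-→d18:-→d19:-→d20:-→d21:-→d22:-→d23:-→d24:-→d25:-→d26:-→d27:-→d28:H5 -> H5
  lookup 250.128.140.96: bits 1111101010000000100011000110 walk d0:H7→d1:-→d2:-→d3:-→d4:-→d5:-→d6:-→d7:-→d8:H1→d9:-→d10:-→d11:-→d12:-→d13:-→d14:-→d15:-→d16:-→d17:-→d18:-→d19:-→d20:-→d21:-→d22:-→d23:-→d24:-→d25:-→d26:-→d27:-→d28:H5 -> H5
  lookup 250.0.0.3: bits 11111010 walk d0:H7→d1:-→d2:-→d3:-→d4:-→d5:-→d6:-→d7:-→d8:H1 -> H1
  - 250.0.0.0/8 clear@8
  + 192.121.64.0/18 (H6) depth=18

== LOOKUPS ==
["H5","H5","H1"]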